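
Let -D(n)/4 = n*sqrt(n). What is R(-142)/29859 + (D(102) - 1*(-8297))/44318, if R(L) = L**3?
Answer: -126647457461/1323291162 - 204*sqrt(102)/22159 ≈ -95.799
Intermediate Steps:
D(n) = -4*n**(3/2) (D(n) = -4*n*sqrt(n) = -4*n**(3/2))
R(-142)/29859 + (D(102) - 1*(-8297))/44318 = (-142)**3/29859 + (-408*sqrt(102) - 1*(-8297))/44318 = -2863288*1/29859 + (-408*sqrt(102) + 8297)*(1/44318) = -2863288/29859 + (-408*sqrt(102) + 8297)*(1/44318) = -2863288/29859 + (8297 - 408*sqrt(102))*(1/44318) = -2863288/29859 + (8297/44318 - 204*sqrt(102)/22159) = -126647457461/1323291162 - 204*sqrt(102)/22159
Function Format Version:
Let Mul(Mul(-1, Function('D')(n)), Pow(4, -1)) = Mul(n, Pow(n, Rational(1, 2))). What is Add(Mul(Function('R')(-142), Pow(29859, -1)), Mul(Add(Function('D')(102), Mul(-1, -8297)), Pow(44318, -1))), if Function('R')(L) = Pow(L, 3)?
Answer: Add(Rational(-126647457461, 1323291162), Mul(Rational(-204, 22159), Pow(102, Rational(1, 2)))) ≈ -95.799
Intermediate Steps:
Function('D')(n) = Mul(-4, Pow(n, Rational(3, 2))) (Function('D')(n) = Mul(-4, Mul(n, Pow(n, Rational(1, 2)))) = Mul(-4, Pow(n, Rational(3, 2))))
Add(Mul(Function('R')(-142), Pow(29859, -1)), Mul(Add(Function('D')(102), Mul(-1, -8297)), Pow(44318, -1))) = Add(Mul(Pow(-142, 3), Pow(29859, -1)), Mul(Add(Mul(-4, Pow(102, Rational(3, 2))), Mul(-1, -8297)), Pow(44318, -1))) = Add(Mul(-2863288, Rational(1, 29859)), Mul(Add(Mul(-4, Mul(102, Pow(102, Rational(1, 2)))), 8297), Rational(1, 44318))) = Add(Rational(-2863288, 29859), Mul(Add(Mul(-408, Pow(102, Rational(1, 2))), 8297), Rational(1, 44318))) = Add(Rational(-2863288, 29859), Mul(Add(8297, Mul(-408, Pow(102, Rational(1, 2)))), Rational(1, 44318))) = Add(Rational(-2863288, 29859), Add(Rational(8297, 44318), Mul(Rational(-204, 22159), Pow(102, Rational(1, 2))))) = Add(Rational(-126647457461, 1323291162), Mul(Rational(-204, 22159), Pow(102, Rational(1, 2))))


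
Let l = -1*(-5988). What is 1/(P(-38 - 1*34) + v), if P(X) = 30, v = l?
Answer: 1/6018 ≈ 0.00016617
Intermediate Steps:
l = 5988
v = 5988
1/(P(-38 - 1*34) + v) = 1/(30 + 5988) = 1/6018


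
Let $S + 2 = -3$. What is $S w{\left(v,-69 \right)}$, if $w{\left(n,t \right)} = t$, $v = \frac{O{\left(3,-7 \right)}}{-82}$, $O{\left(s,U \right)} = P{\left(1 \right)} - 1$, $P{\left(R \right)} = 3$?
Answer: $345$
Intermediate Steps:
$S = -5$ ($S = -2 - 3 = -5$)
$O{\left(s,U \right)} = 2$ ($O{\left(s,U \right)} = 3 - 1 = 2$)
$v = - \frac{1}{41}$ ($v = \frac{2}{-82} = 2 \left(- \frac{1}{82}\right) = - \frac{1}{41} \approx -0.02439$)
$S w{\left(v,-69 \right)} = \left(-5\right) \left(-69\right) = 345$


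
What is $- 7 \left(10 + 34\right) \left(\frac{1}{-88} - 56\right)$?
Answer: $\frac{34503}{2} \approx 17252.0$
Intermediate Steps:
$- 7 \left(10 + 34\right) \left(\frac{1}{-88} - 56\right) = - 7 \cdot 44 \left(- \frac{1}{88} - 56\right) = - 7 \cdot 44 \left(- \frac{4929}{88}\right) = \left(-7\right) \left(- \frac{4929}{2}\right) = \frac{34503}{2}$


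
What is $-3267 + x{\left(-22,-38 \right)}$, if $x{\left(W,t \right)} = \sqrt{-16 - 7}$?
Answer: $-3267 + i \sqrt{23} \approx -3267.0 + 4.7958 i$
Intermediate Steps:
$x{\left(W,t \right)} = i \sqrt{23}$ ($x{\left(W,t \right)} = \sqrt{-23} = i \sqrt{23}$)
$-3267 + x{\left(-22,-38 \right)} = -3267 + i \sqrt{23}$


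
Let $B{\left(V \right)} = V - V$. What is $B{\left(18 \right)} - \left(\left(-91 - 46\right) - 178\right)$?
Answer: $315$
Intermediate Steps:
$B{\left(V \right)} = 0$
$B{\left(18 \right)} - \left(\left(-91 - 46\right) - 178\right) = 0 - \left(\left(-91 - 46\right) - 178\right) = 0 - \left(-137 - 178\right) = 0 - -315 = 0 + 315 = 315$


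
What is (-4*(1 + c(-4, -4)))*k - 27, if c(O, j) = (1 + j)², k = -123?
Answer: 4893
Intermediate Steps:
(-4*(1 + c(-4, -4)))*k - 27 = -4*(1 + (1 - 4)²)*(-123) - 27 = -4*(1 + (-3)²)*(-123) - 27 = -4*(1 + 9)*(-123) - 27 = -4*10*(-123) - 27 = -40*(-123) - 27 = 4920 - 27 = 4893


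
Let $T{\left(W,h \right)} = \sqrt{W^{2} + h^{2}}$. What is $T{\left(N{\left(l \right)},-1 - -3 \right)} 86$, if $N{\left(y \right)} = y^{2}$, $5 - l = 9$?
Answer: $172 \sqrt{65} \approx 1386.7$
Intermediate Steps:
$l = -4$ ($l = 5 - 9 = -4$)
$T{\left(N{\left(l \right)},-1 - -3 \right)} 86 = \sqrt{\left(\left(-4\right)^{2}\right)^{2} + \left(-1 - -3\right)^{2}} \cdot 86 = \sqrt{16^{2} + \left(-1 + 3\right)^{2}} \cdot 86 = \sqrt{256 + 2^{2}} \cdot 86 = \sqrt{256 + 4} \cdot 86 = \sqrt{260} \cdot 86 = 2 \sqrt{65} \cdot 86 = 172 \sqrt{65}$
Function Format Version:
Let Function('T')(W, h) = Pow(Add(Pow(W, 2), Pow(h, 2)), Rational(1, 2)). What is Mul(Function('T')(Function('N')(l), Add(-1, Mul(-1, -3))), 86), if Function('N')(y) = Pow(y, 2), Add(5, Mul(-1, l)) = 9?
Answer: Mul(172, Pow(65, Rational(1, 2))) ≈ 1386.7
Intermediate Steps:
l = -4 (l = Add(5, Mul(-1, 9)) = Add(5, -9) = -4)
Mul(Function('T')(Function('N')(l), Add(-1, Mul(-1, -3))), 86) = Mul(Pow(Add(Pow(Pow(-4, 2), 2), Pow(Add(-1, Mul(-1, -3)), 2)), Rational(1, 2)), 86) = Mul(Pow(Add(Pow(16, 2), Pow(Add(-1, 3), 2)), Rational(1, 2)), 86) = Mul(Pow(Add(256, Pow(2, 2)), Rational(1, 2)), 86) = Mul(Pow(Add(256, 4), Rational(1, 2)), 86) = Mul(Pow(260, Rational(1, 2)), 86) = Mul(Mul(2, Pow(65, Rational(1, 2))), 86) = Mul(172, Pow(65, Rational(1, 2)))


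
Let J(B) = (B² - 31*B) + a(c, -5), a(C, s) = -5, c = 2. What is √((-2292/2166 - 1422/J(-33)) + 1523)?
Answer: √49756018315/5719 ≈ 39.003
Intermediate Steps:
J(B) = -5 + B² - 31*B (J(B) = (B² - 31*B) - 5 = -5 + B² - 31*B)
√((-2292/2166 - 1422/J(-33)) + 1523) = √((-2292/2166 - 1422/(-5 + (-33)² - 31*(-33))) + 1523) = √((-2292*1/2166 - 1422/(-5 + 1089 + 1023)) + 1523) = √((-382/361 - 1422/2107) + 1523) = √(-1318216/760627 + 1523) = √(1157116705/760627) = √49756018315/5719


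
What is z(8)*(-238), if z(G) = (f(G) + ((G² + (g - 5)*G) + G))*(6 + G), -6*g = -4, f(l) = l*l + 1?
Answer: -1022924/3 ≈ -3.4097e+5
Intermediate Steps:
f(l) = 1 + l² (f(l) = l² + 1 = 1 + l²)
g = ⅔ (g = -⅙*(-4) = ⅔ ≈ 0.66667)
z(G) = (6 + G)*(1 + 2*G² - 10*G/3) (z(G) = ((1 + G²) + ((G² + (⅔ - 5)*G) + G))*(6 + G) = ((1 + G²) + ((G² - 13*G/3) + G))*(6 + G) = ((1 + G²) + (G² - 10*G/3))*(6 + G) = (1 + 2*G² - 10*G/3)*(6 + G) = (6 + G)*(1 + 2*G² - 10*G/3))
z(8)*(-238) = (6 - 19*8 + 2*8³ + (26/3)*8²)*(-238) = (6 - 152 + 2*512 + (26/3)*64)*(-238) = (6 - 152 + 1024 + 1664/3)*(-238) = (4298/3)*(-238) = -1022924/3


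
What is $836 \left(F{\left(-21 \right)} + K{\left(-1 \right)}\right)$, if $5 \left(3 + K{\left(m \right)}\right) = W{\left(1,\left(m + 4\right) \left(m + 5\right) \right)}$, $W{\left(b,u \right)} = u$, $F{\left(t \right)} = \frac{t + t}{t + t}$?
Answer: $\frac{1672}{5} \approx 334.4$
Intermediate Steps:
$F{\left(t \right)} = 1$ ($F{\left(t \right)} = \frac{2 t}{2 t} = 2 t \frac{1}{2 t} = 1$)
$K{\left(m \right)} = -3 + \frac{\left(4 + m\right) \left(5 + m\right)}{5}$ ($K{\left(m \right)} = -3 + \frac{\left(m + 4\right) \left(m + 5\right)}{5} = -3 + \frac{\left(4 + m\right) \left(5 + m\right)}{5}$)
$836 \left(F{\left(-21 \right)} + K{\left(-1 \right)}\right) = 836 \left(1 + \left(1 + \frac{\left(-1\right)^{2}}{5} + \frac{9}{5} \left(-1\right)\right)\right) = 836 \left(1 + \left(1 + \frac{1}{5} \cdot 1 - \frac{9}{5}\right)\right) = 836 \left(1 + \left(1 + \frac{1}{5} - \frac{9}{5}\right)\right) = 836 \left(1 - \frac{3}{5}\right) = 836 \cdot \frac{2}{5} = \frac{1672}{5}$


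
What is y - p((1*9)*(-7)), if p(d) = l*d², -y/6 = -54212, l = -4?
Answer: 341148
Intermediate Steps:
y = 325272 (y = -6*(-54212) = 325272)
p(d) = -4*d²
y - p((1*9)*(-7)) = 325272 - (-4)*((1*9)*(-7))² = 325272 - (-4)*(9*(-7))² = 325272 - (-4)*(-63)² = 325272 - (-4)*3969 = 325272 - 1*(-15876) = 325272 + 15876 = 341148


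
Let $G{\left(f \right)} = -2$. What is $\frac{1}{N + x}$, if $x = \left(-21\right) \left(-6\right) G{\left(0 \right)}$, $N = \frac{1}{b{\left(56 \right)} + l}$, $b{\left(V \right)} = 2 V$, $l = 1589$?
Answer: $- \frac{1701}{428651} \approx -0.0039683$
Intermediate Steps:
$N = \frac{1}{1701}$ ($N = \frac{1}{2 \cdot 56 + 1589} = \frac{1}{112 + 1589} = \frac{1}{1701} \approx 0.00058789$)
$x = -252$ ($x = \left(-21\right) \left(-6\right) \left(-2\right) = 126 \left(-2\right) = -252$)
$\frac{1}{N + x} = \frac{1}{\frac{1}{1701} - 252} = \frac{1}{- \frac{428651}{1701}} = - \frac{1701}{428651}$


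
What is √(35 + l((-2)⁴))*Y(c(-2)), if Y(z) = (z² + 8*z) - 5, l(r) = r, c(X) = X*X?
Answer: 43*√51 ≈ 307.08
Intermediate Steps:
c(X) = X²
Y(z) = -5 + z² + 8*z
√(35 + l((-2)⁴))*Y(c(-2)) = √(35 + (-2)⁴)*(-5 + ((-2)²)² + 8*(-2)²) = √(35 + 16)*(-5 + 4² + 8*4) = √51*(-5 + 16 + 32) = √51*43 = 43*√51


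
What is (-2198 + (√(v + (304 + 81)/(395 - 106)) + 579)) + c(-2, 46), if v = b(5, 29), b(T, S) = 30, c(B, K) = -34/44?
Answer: -35635/22 + √9055/17 ≈ -1614.2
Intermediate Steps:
c(B, K) = -17/22 (c(B, K) = -34*1/44 = -17/22)
v = 30
(-2198 + (√(v + (304 + 81)/(395 - 106)) + 579)) + c(-2, 46) = (-2198 + (√(30 + (304 + 81)/(395 - 106)) + 579)) - 17/22 = (-2198 + (√(30 + 385/289) + 579)) - 17/22 = (-2198 + (√(9055/289) + 579)) - 17/22 = (-2198 + (√9055/17 + 579)) - 17/22 = (-2198 + (579 + √9055/17)) - 17/22 = (-1619 + √9055/17) - 17/22 = -35635/22 + √9055/17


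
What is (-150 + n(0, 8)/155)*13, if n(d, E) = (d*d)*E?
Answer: -1950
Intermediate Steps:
n(d, E) = E*d² (n(d, E) = d²*E = E*d²)
(-150 + n(0, 8)/155)*13 = (-150 + (8*0²)/155)*13 = (-150 + (8*0)*(1/155))*13 = (-150 + 0*(1/155))*13 = (-150 + 0)*13 = -150*13 = -1950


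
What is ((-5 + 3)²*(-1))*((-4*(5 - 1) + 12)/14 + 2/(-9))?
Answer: 128/63 ≈ 2.0317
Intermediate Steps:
((-5 + 3)²*(-1))*((-4*(5 - 1) + 12)/14 + 2/(-9)) = ((-2)²*(-1))*((-4*4 + 12)*(1/14) + 2*(-⅑)) = (4*(-1))*((-16 + 12)*(1/14) - 2/9) = -4*(-4*1/14 - 2/9) = -4*(-2/7 - 2/9) = -4*(-32/63) = 128/63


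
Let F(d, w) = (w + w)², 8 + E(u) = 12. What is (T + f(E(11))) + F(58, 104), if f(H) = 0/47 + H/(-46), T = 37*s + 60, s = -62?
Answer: 943688/23 ≈ 41030.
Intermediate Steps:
E(u) = 4 (E(u) = -8 + 12 = 4)
F(d, w) = 4*w² (F(d, w) = (2*w)² = 4*w²)
T = -2234 (T = 37*(-62) + 60 = -2294 + 60 = -2234)
f(H) = -H/46 (f(H) = 0*(1/47) + H*(-1/46) = 0 - H/46 = -H/46)
(T + f(E(11))) + F(58, 104) = (-2234 - 1/46*4) + 4*104² = (-2234 - 2/23) + 4*10816 = -51384/23 + 43264 = 943688/23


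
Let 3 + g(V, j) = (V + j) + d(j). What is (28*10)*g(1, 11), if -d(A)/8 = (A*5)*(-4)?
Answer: 495320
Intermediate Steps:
d(A) = 160*A (d(A) = -8*A*5*(-4) = -8*5*A*(-4) = -(-160)*A = 160*A)
g(V, j) = -3 + V + 161*j (g(V, j) = -3 + ((V + j) + 160*j) = -3 + (V + 161*j) = -3 + V + 161*j)
(28*10)*g(1, 11) = (28*10)*(-3 + 1 + 161*11) = 280*(-3 + 1 + 1771) = 280*1769 = 495320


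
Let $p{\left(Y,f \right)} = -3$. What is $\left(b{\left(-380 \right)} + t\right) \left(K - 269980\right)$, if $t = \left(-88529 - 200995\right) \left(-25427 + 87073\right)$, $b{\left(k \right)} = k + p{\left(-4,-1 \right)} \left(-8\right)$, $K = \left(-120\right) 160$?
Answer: $5161283731974800$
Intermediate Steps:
$K = -19200$
$b{\left(k \right)} = 24 + k$ ($b{\left(k \right)} = k - -24 = k + 24 = 24 + k$)
$t = -17847996504$ ($t = \left(-289524\right) 61646 = -17847996504$)
$\left(b{\left(-380 \right)} + t\right) \left(K - 269980\right) = \left(\left(24 - 380\right) - 17847996504\right) \left(-19200 - 269980\right) = \left(-356 - 17847996504\right) \left(-289180\right) = \left(-17847996860\right) \left(-289180\right) = 5161283731974800$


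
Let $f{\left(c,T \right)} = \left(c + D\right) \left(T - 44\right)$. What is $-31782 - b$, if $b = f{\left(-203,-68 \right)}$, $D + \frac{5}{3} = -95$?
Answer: $- \frac{196034}{3} \approx -65345.0$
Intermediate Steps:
$D = - \frac{290}{3}$ ($D = - \frac{5}{3} - 95 = - \frac{290}{3} \approx -96.667$)
$f{\left(c,T \right)} = \left(-44 + T\right) \left(- \frac{290}{3} + c\right)$ ($f{\left(c,T \right)} = \left(c - \frac{290}{3}\right) \left(T - 44\right) = \left(- \frac{290}{3} + c\right) \left(-44 + T\right) = \left(-44 + T\right) \left(- \frac{290}{3} + c\right)$)
$b = \frac{100688}{3}$ ($b = \frac{12760}{3} - -8932 - - \frac{19720}{3} - -13804 = \frac{12760}{3} + 8932 + \frac{19720}{3} + 13804 = \frac{100688}{3} \approx 33563.0$)
$-31782 - b = -31782 - \frac{100688}{3} = - \frac{196034}{3}$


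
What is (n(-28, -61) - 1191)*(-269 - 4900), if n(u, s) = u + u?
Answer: 6445743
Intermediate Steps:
n(u, s) = 2*u
(n(-28, -61) - 1191)*(-269 - 4900) = (2*(-28) - 1191)*(-269 - 4900) = (-56 - 1191)*(-5169) = -1247*(-5169) = 6445743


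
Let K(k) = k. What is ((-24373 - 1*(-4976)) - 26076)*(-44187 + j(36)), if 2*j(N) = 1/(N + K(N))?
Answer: 289341379471/144 ≈ 2.0093e+9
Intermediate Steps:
j(N) = 1/(4*N) (j(N) = 1/(2*(N + N)) = 1/(2*((2*N))) = (1/(2*N))/2 = 1/(4*N))
((-24373 - 1*(-4976)) - 26076)*(-44187 + j(36)) = ((-24373 - 1*(-4976)) - 26076)*(-44187 + (¼)/36) = ((-24373 + 4976) - 26076)*(-44187 + (¼)*(1/36)) = (-19397 - 26076)*(-44187 + 1/144) = -45473*(-6362927/144) = 289341379471/144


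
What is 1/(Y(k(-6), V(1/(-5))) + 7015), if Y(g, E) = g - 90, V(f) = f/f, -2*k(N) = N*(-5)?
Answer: 1/6910 ≈ 0.00014472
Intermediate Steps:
k(N) = 5*N/2 (k(N) = -N*(-5)/2 = -(-5)*N/2 = 5*N/2)
V(f) = 1
Y(g, E) = -90 + g
1/(Y(k(-6), V(1/(-5))) + 7015) = 1/((-90 + (5/2)*(-6)) + 7015) = 1/((-90 - 15) + 7015) = 1/(-105 + 7015) = 1/6910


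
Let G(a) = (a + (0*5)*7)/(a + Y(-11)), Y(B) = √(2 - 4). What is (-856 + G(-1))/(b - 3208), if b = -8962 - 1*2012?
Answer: 2567/42546 - I*√2/42546 ≈ 0.060335 - 3.324e-5*I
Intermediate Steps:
b = -10974 (b = -8962 - 2012 = -10974)
Y(B) = I*√2 (Y(B) = √(-2) = I*√2)
G(a) = a/(a + I*√2) (G(a) = (a + (0*5)*7)/(a + I*√2) = (a + 0*7)/(a + I*√2) = (a + 0)/(a + I*√2) = a/(a + I*√2))
(-856 + G(-1))/(b - 3208) = (-856 - 1/(-1 + I*√2))/(-10974 - 3208) = (-856 - 1/(-1 + I*√2))/(-14182) = (-856 - 1/(-1 + I*√2))*(-1/14182) = 428/7091 + 1/(14182*(-1 + I*√2))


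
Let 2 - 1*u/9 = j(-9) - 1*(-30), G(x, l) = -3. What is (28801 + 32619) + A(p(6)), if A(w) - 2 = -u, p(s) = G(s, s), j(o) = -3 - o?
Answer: 61728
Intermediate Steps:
p(s) = -3
u = -306 (u = 18 - 9*((-3 - 1*(-9)) - 1*(-30)) = 18 - 9*((-3 + 9) + 30) = 18 - 9*(6 + 30) = 18 - 9*36 = 18 - 324 = -306)
A(w) = 308 (A(w) = 2 - 1*(-306) = 2 + 306 = 308)
(28801 + 32619) + A(p(6)) = (28801 + 32619) + 308 = 61420 + 308 = 61728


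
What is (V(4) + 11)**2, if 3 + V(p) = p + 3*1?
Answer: 225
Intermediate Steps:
V(p) = p (V(p) = -3 + (p + 3*1) = -3 + (p + 3) = -3 + (3 + p) = p)
(V(4) + 11)**2 = (4 + 11)**2 = 15**2 = 225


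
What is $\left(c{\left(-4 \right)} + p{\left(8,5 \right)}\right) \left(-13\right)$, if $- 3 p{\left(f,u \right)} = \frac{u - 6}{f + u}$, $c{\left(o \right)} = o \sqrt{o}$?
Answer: $- \frac{1}{3} + 104 i \approx -0.33333 + 104.0 i$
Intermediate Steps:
$c{\left(o \right)} = o^{\frac{3}{2}}$
$p{\left(f,u \right)} = - \frac{-6 + u}{3 \left(f + u\right)}$ ($p{\left(f,u \right)} = - \frac{\left(u - 6\right) \frac{1}{f + u}}{3} = - \frac{\left(-6 + u\right) \frac{1}{f + u}}{3} = - \frac{\frac{1}{f + u} \left(-6 + u\right)}{3} = - \frac{-6 + u}{3 \left(f + u\right)}$)
$\left(c{\left(-4 \right)} + p{\left(8,5 \right)}\right) \left(-13\right) = \left(\left(-4\right)^{\frac{3}{2}} + \frac{2 - \frac{5}{3}}{8 + 5}\right) \left(-13\right) = \left(- 8 i + \frac{2 - \frac{5}{3}}{13}\right) \left(-13\right) = \left(- 8 i + \frac{1}{13} \cdot \frac{1}{3}\right) \left(-13\right) = \left(- 8 i + \frac{1}{39}\right) \left(-13\right) = \left(\frac{1}{39} - 8 i\right) \left(-13\right) = - \frac{1}{3} + 104 i$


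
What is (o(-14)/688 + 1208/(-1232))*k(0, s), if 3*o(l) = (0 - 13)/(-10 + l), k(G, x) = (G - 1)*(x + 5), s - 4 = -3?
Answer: 3738967/635712 ≈ 5.8815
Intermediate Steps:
s = 1 (s = 4 - 3 = 1)
k(G, x) = (-1 + G)*(5 + x)
o(l) = -13/(3*(-10 + l)) (o(l) = ((0 - 13)/(-10 + l))/3 = (-13/(-10 + l))/3 = -13/(3*(-10 + l)))
(o(-14)/688 + 1208/(-1232))*k(0, s) = (-13/(-30 + 3*(-14))/688 + 1208/(-1232))*(-5 - 1*1 + 5*0 + 0*1) = (-13/(-30 - 42)*(1/688) + 1208*(-1/1232))*(-5 - 1 + 0 + 0) = (-13/(-72)*(1/688) - 151/154)*(-6) = (-13*(-1/72)*(1/688) - 151/154)*(-6) = ((13/72)*(1/688) - 151/154)*(-6) = (13/49536 - 151/154)*(-6) = -3738967/3814272*(-6) = 3738967/635712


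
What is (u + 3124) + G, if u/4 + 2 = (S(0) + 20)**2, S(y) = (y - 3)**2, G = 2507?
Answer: 8987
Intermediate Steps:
S(y) = (-3 + y)**2
u = 3356 (u = -8 + 4*((-3 + 0)**2 + 20)**2 = -8 + 4*((-3)**2 + 20)**2 = -8 + 4*(9 + 20)**2 = -8 + 4*29**2 = -8 + 4*841 = -8 + 3364 = 3356)
(u + 3124) + G = (3356 + 3124) + 2507 = 6480 + 2507 = 8987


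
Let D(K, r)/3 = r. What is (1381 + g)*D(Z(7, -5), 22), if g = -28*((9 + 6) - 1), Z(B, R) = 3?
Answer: 65274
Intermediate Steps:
D(K, r) = 3*r
g = -392 (g = -28*(15 - 1) = -28*14 = -392)
(1381 + g)*D(Z(7, -5), 22) = (1381 - 392)*(3*22) = 989*66 = 65274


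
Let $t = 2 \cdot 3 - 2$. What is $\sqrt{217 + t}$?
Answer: $\sqrt{221} \approx 14.866$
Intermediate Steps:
$t = 4$ ($t = 6 - 2 = 4$)
$\sqrt{217 + t} = \sqrt{217 + 4} = \sqrt{221}$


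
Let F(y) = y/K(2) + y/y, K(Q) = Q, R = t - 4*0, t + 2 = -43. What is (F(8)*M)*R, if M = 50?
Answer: -11250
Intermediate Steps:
t = -45 (t = -2 - 43 = -45)
R = -45 (R = -45 - 4*0 = -45 + 0 = -45)
F(y) = 1 + y/2 (F(y) = y/2 + y/y = y*(½) + 1 = y/2 + 1 = 1 + y/2)
(F(8)*M)*R = ((1 + (½)*8)*50)*(-45) = ((1 + 4)*50)*(-45) = (5*50)*(-45) = 250*(-45) = -11250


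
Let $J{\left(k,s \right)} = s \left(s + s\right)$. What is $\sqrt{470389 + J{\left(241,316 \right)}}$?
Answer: $\sqrt{670101} \approx 818.6$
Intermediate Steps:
$J{\left(k,s \right)} = 2 s^{2}$ ($J{\left(k,s \right)} = s 2 s = 2 s^{2}$)
$\sqrt{470389 + J{\left(241,316 \right)}} = \sqrt{470389 + 2 \cdot 316^{2}} = \sqrt{470389 + 2 \cdot 99856} = \sqrt{470389 + 199712} = \sqrt{670101}$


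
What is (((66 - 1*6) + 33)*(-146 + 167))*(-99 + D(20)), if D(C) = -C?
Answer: -232407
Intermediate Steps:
(((66 - 1*6) + 33)*(-146 + 167))*(-99 + D(20)) = (((66 - 1*6) + 33)*(-146 + 167))*(-99 - 1*20) = (((66 - 6) + 33)*21)*(-99 - 20) = ((60 + 33)*21)*(-119) = (93*21)*(-119) = 1953*(-119) = -232407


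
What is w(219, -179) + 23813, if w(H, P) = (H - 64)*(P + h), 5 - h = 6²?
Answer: -8737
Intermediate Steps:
h = -31 (h = 5 - 1*6² = 5 - 1*36 = 5 - 36 = -31)
w(H, P) = (-64 + H)*(-31 + P) (w(H, P) = (H - 64)*(P - 31) = (-64 + H)*(-31 + P))
w(219, -179) + 23813 = (1984 - 64*(-179) - 31*219 + 219*(-179)) + 23813 = (1984 + 11456 - 6789 - 39201) + 23813 = -32550 + 23813 = -8737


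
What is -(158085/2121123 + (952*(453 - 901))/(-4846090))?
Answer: -278457435443/1713192159845 ≈ -0.16254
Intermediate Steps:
-(158085/2121123 + (952*(453 - 901))/(-4846090)) = -(158085*(1/2121123) + (952*(-448))*(-1/4846090)) = -(52695/707041 - 426496*(-1/4846090)) = -(52695/707041 + 213248/2423045) = -1*278457435443/1713192159845 = -278457435443/1713192159845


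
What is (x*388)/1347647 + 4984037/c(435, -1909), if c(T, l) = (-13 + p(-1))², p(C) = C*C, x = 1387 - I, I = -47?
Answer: 6716802631387/194061168 ≈ 34612.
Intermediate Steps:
x = 1434 (x = 1387 - 1*(-47) = 1387 + 47 = 1434)
p(C) = C²
c(T, l) = 144 (c(T, l) = (-13 + (-1)²)² = (-13 + 1)² = (-12)² = 144)
(x*388)/1347647 + 4984037/c(435, -1909) = (1434*388)/1347647 + 4984037/144 = 556392*(1/1347647) + 4984037*(1/144) = 556392/1347647 + 4984037/144 = 6716802631387/194061168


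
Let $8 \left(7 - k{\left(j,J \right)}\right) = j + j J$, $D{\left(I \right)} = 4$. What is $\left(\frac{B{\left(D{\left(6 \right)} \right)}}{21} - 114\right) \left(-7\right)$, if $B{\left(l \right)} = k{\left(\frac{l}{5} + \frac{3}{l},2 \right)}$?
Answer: $\frac{382013}{480} \approx 795.86$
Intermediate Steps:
$k{\left(j,J \right)} = 7 - \frac{j}{8} - \frac{J j}{8}$ ($k{\left(j,J \right)} = 7 - \frac{j + j J}{8} = 7 - \frac{j + J j}{8} = 7 - \left(\frac{j}{8} + \frac{J j}{8}\right) = 7 - \frac{j}{8} - \frac{J j}{8}$)
$B{\left(l \right)} = 7 - \frac{9}{8 l} - \frac{3 l}{40}$ ($B{\left(l \right)} = 7 - \frac{\frac{l}{5} + \frac{3}{l}}{8} - \frac{\frac{l}{5} + \frac{3}{l}}{4} = 7 - \frac{\frac{3}{l} + \frac{l}{5}}{8} - \frac{\frac{3}{l} + \frac{l}{5}}{4} = 7 - \left(\frac{l}{40} + \frac{3}{8 l}\right) - \left(\frac{l}{20} + \frac{3}{4 l}\right) = 7 - \frac{9}{8 l} - \frac{3 l}{40}$)
$\left(\frac{B{\left(D{\left(6 \right)} \right)}}{21} - 114\right) \left(-7\right) = \left(\frac{7 - \frac{9}{8 \cdot 4} - \frac{3}{10}}{21} - 114\right) \left(-7\right) = \left(\left(7 - \frac{9}{32} - \frac{3}{10}\right) \frac{1}{21} - 114\right) \left(-7\right) = \left(\frac{1027}{160} \cdot \frac{1}{21} - 114\right) \left(-7\right) = \left(\frac{1027}{3360} - 114\right) \left(-7\right) = \left(- \frac{382013}{3360}\right) \left(-7\right) = \frac{382013}{480}$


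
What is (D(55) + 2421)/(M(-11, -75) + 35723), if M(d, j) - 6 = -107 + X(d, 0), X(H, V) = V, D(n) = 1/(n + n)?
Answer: 266311/3918420 ≈ 0.067964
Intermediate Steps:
D(n) = 1/(2*n)
M(d, j) = -101 (M(d, j) = 6 + (-107 + 0) = 6 - 107 = -101)
(D(55) + 2421)/(M(-11, -75) + 35723) = ((1/2)/55 + 2421)/(-101 + 35723) = ((1/2)*(1/55) + 2421)/35622 = (1/110 + 2421)*(1/35622) = (266311/110)*(1/35622) = 266311/3918420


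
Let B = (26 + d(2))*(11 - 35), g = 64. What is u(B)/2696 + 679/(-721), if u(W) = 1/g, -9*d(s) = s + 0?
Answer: -16736665/17772032 ≈ -0.94174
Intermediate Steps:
d(s) = -s/9 (d(s) = -(s + 0)/9 = -s/9)
B = -1856/3 (B = (26 - 1/9*2)*(11 - 35) = (26 - 2/9)*(-24) = (232/9)*(-24) = -1856/3 ≈ -618.67)
u(W) = 1/64
u(B)/2696 + 679/(-721) = (1/64)/2696 + 679/(-721) = (1/64)*(1/2696) + 679*(-1/721) = 1/172544 - 97/103 = -16736665/17772032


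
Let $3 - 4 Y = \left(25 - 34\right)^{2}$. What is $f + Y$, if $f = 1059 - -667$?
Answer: $\frac{3413}{2} \approx 1706.5$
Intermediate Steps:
$Y = - \frac{39}{2}$ ($Y = \frac{3}{4} - \frac{\left(25 - 34\right)^{2}}{4} = \frac{3}{4} - \frac{\left(-9\right)^{2}}{4} = \frac{3}{4} - \frac{81}{4} = - \frac{39}{2} \approx -19.5$)
$f = 1726$ ($f = 1059 + 667 = 1726$)
$f + Y = 1726 - \frac{39}{2} = \frac{3413}{2}$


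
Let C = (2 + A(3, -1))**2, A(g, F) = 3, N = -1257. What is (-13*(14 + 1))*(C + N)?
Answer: 240240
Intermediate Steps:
C = 25 (C = (2 + 3)**2 = 5**2 = 25)
(-13*(14 + 1))*(C + N) = (-13*(14 + 1))*(25 - 1257) = -13*15*(-1232) = -195*(-1232) = 240240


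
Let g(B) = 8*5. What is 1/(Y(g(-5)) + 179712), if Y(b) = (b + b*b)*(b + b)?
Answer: 1/310912 ≈ 3.2163e-6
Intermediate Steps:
g(B) = 40
Y(b) = 2*b*(b + b**2) (Y(b) = (b + b**2)*(2*b) = 2*b*(b + b**2))
1/(Y(g(-5)) + 179712) = 1/(2*40**2*(1 + 40) + 179712) = 1/(2*1600*41 + 179712) = 1/(131200 + 179712) = 1/310912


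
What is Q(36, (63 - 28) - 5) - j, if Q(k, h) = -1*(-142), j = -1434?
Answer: 1576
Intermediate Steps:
Q(k, h) = 142
Q(36, (63 - 28) - 5) - j = 142 - 1*(-1434) = 142 + 1434 = 1576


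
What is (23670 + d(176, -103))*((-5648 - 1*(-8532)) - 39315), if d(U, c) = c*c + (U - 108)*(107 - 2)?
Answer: -1508935589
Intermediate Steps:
d(U, c) = -11340 + c**2 + 105*U (d(U, c) = c**2 + (-108 + U)*105 = c**2 + (-11340 + 105*U) = -11340 + c**2 + 105*U)
(23670 + d(176, -103))*((-5648 - 1*(-8532)) - 39315) = (23670 + (-11340 + (-103)**2 + 105*176))*((-5648 - 1*(-8532)) - 39315) = (23670 + (-11340 + 10609 + 18480))*((-5648 + 8532) - 39315) = (23670 + 17749)*(2884 - 39315) = 41419*(-36431) = -1508935589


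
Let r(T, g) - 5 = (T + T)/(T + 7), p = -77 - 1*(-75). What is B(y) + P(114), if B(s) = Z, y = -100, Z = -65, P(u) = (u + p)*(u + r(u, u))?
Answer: 1630359/121 ≈ 13474.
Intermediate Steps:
p = -2 (p = -77 + 75 = -2)
r(T, g) = 5 + 2*T/(7 + T) (r(T, g) = 5 + (T + T)/(T + 7) = 5 + (2*T)/(7 + T) = 5 + 2*T/(7 + T))
P(u) = (-2 + u)*(u + 7*(5 + u)/(7 + u)) (P(u) = (u - 2)*(u + 7*(5 + u)/(7 + u)) = (-2 + u)*(u + 7*(5 + u)/(7 + u)))
B(s) = -65
B(y) + P(114) = -65 + (-70 + 114**3 + 7*114 + 12*114**2)/(7 + 114) = -65 + (-70 + 1481544 + 798 + 12*12996)/121 = -65 + (-70 + 1481544 + 798 + 155952)/121 = -65 + (1/121)*1638224 = -65 + 1638224/121 = 1630359/121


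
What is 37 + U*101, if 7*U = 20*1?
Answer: 2279/7 ≈ 325.57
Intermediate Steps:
U = 20/7 (U = (20*1)/7 = (1/7)*20 = 20/7 ≈ 2.8571)
37 + U*101 = 37 + (20/7)*101 = 37 + 2020/7 = 2279/7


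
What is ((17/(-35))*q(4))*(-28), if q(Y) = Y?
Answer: 272/5 ≈ 54.400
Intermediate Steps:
((17/(-35))*q(4))*(-28) = ((17/(-35))*4)*(-28) = ((17*(-1/35))*4)*(-28) = -17/35*4*(-28) = -68/35*(-28) = 272/5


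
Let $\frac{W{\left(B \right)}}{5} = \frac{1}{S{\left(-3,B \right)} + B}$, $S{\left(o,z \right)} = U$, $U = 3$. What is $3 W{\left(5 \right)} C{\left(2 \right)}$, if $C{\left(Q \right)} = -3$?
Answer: $- \frac{45}{8} \approx -5.625$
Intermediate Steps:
$S{\left(o,z \right)} = 3$
$W{\left(B \right)} = \frac{5}{3 + B}$
$3 W{\left(5 \right)} C{\left(2 \right)} = 3 \frac{5}{3 + 5} \left(-3\right) = 3 \cdot \frac{5}{8} \left(-3\right) = \frac{15}{8} \left(-3\right) = - \frac{45}{8}$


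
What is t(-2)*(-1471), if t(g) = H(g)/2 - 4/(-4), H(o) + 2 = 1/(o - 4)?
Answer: 1471/12 ≈ 122.58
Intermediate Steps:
H(o) = -2 + 1/(-4 + o) (H(o) = -2 + 1/(o - 4) = -2 + 1/(-4 + o))
t(g) = 1 + (9 - 2*g)/(2*(-4 + g)) (t(g) = ((9 - 2*g)/(-4 + g))/2 - 4/(-4) = ((9 - 2*g)/(-4 + g))*(1/2) - 4*(-1/4) = (9 - 2*g)/(2*(-4 + g)) + 1 = 1 + (9 - 2*g)/(2*(-4 + g)))
t(-2)*(-1471) = (1/(2*(-4 - 2)))*(-1471) = ((1/2)/(-6))*(-1471) = ((1/2)*(-1/6))*(-1471) = -1/12*(-1471) = 1471/12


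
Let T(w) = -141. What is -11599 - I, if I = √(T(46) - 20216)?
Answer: -11599 - I*√20357 ≈ -11599.0 - 142.68*I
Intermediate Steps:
I = I*√20357 (I = √(-141 - 20216) = √(-20357) = I*√20357 ≈ 142.68*I)
-11599 - I = -11599 - I*√20357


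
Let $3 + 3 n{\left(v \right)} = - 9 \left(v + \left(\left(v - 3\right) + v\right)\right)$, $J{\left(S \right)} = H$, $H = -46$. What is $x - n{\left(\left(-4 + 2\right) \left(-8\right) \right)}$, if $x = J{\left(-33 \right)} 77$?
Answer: $-3406$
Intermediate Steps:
$J{\left(S \right)} = -46$
$n{\left(v \right)} = 8 - 9 v$ ($n{\left(v \right)} = -1 + \frac{\left(-9\right) \left(v + \left(\left(v - 3\right) + v\right)\right)}{3} = -1 + \frac{\left(-9\right) \left(v + \left(\left(-3 + v\right) + v\right)\right)}{3} = -1 + \frac{\left(-9\right) \left(v + \left(-3 + 2 v\right)\right)}{3} = -1 + \frac{\left(-9\right) \left(-3 + 3 v\right)}{3} = -1 + \frac{27 - 27 v}{3} = -1 - \left(-9 + 9 v\right) = 8 - 9 v$)
$x = -3542$ ($x = \left(-46\right) 77 = -3542$)
$x - n{\left(\left(-4 + 2\right) \left(-8\right) \right)} = -3542 - \left(8 - 9 \left(-4 + 2\right) \left(-8\right)\right) = -3542 - \left(8 - 9 \left(\left(-2\right) \left(-8\right)\right)\right) = -3542 - \left(8 - 144\right) = -3542 - -136 = -3542 + 136 = -3406$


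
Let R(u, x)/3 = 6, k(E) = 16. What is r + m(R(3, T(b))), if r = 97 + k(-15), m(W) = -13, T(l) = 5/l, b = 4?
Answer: 100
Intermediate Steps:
R(u, x) = 18 (R(u, x) = 3*6 = 18)
r = 113 (r = 97 + 16 = 113)
r + m(R(3, T(b))) = 113 - 13 = 100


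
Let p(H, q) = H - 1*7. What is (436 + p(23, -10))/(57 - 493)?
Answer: -113/109 ≈ -1.0367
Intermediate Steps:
p(H, q) = -7 + H (p(H, q) = H - 7 = -7 + H)
(436 + p(23, -10))/(57 - 493) = (436 + (-7 + 23))/(57 - 493) = (436 + 16)/(-436) = 452*(-1/436) = -113/109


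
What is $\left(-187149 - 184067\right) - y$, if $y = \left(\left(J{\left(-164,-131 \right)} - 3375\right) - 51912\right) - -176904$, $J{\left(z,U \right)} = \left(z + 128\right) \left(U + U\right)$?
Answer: $-502265$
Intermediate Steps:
$J{\left(z,U \right)} = 2 U \left(128 + z\right)$ ($J{\left(z,U \right)} = \left(128 + z\right) 2 U = 2 U \left(128 + z\right)$)
$y = 131049$ ($y = \left(\left(2 \left(-131\right) \left(128 - 164\right) - 3375\right) - 51912\right) - -176904 = \left(\left(2 \left(-131\right) \left(-36\right) - 3375\right) - 51912\right) + 176904 = \left(\left(9432 - 3375\right) - 51912\right) + 176904 = \left(6057 - 51912\right) + 176904 = -45855 + 176904 = 131049$)
$\left(-187149 - 184067\right) - y = \left(-187149 - 184067\right) - 131049 = -371216 - 131049 = -502265$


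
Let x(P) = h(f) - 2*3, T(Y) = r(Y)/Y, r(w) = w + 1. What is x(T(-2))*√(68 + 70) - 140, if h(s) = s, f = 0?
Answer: -140 - 6*√138 ≈ -210.48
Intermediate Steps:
r(w) = 1 + w
T(Y) = (1 + Y)/Y
x(P) = -6 (x(P) = 0 - 2*3 = 0 - 6 = -6)
x(T(-2))*√(68 + 70) - 140 = -6*√(68 + 70) - 140 = -6*√138 - 140 = -140 - 6*√138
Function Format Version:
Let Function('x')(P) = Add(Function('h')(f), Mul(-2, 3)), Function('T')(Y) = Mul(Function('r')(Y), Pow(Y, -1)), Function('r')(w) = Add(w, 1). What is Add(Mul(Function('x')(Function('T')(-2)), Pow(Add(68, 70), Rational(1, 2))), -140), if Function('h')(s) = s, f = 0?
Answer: Add(-140, Mul(-6, Pow(138, Rational(1, 2)))) ≈ -210.48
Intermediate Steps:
Function('r')(w) = Add(1, w)
Function('T')(Y) = Mul(Pow(Y, -1), Add(1, Y)) (Function('T')(Y) = Mul(Add(1, Y), Pow(Y, -1)) = Mul(Pow(Y, -1), Add(1, Y)))
Function('x')(P) = -6 (Function('x')(P) = Add(0, Mul(-2, 3)) = Add(0, -6) = -6)
Add(Mul(Function('x')(Function('T')(-2)), Pow(Add(68, 70), Rational(1, 2))), -140) = Add(Mul(-6, Pow(Add(68, 70), Rational(1, 2))), -140) = Add(Mul(-6, Pow(138, Rational(1, 2))), -140) = Add(-140, Mul(-6, Pow(138, Rational(1, 2))))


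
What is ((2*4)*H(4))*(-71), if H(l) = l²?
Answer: -9088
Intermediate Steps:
((2*4)*H(4))*(-71) = ((2*4)*4²)*(-71) = (8*16)*(-71) = 128*(-71) = -9088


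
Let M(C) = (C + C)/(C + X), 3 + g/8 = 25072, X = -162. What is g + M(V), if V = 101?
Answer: 12233470/61 ≈ 2.0055e+5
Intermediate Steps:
g = 200552 (g = -24 + 8*25072 = -24 + 200576 = 200552)
M(C) = 2*C/(-162 + C) (M(C) = (C + C)/(C - 162) = (2*C)/(-162 + C) = 2*C/(-162 + C))
g + M(V) = 200552 + 2*101/(-162 + 101) = 200552 + 2*101/(-61) = 200552 + 2*101*(-1/61) = 200552 - 202/61 = 12233470/61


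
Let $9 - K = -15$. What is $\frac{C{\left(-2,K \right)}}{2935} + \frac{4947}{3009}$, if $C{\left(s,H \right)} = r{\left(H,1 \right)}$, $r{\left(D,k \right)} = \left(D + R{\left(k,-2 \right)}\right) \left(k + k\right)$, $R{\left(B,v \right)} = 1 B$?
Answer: $\frac{57529}{34633} \approx 1.6611$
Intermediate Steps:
$R{\left(B,v \right)} = B$
$K = 24$ ($K = 9 - -15 = 9 + 15 = 24$)
$r{\left(D,k \right)} = 2 k \left(D + k\right)$ ($r{\left(D,k \right)} = \left(D + k\right) \left(k + k\right) = \left(D + k\right) 2 k = 2 k \left(D + k\right)$)
$C{\left(s,H \right)} = 2 + 2 H$ ($C{\left(s,H \right)} = 2 \cdot 1 \left(H + 1\right) = 2 \cdot 1 \left(1 + H\right) = 2 + 2 H$)
$\frac{C{\left(-2,K \right)}}{2935} + \frac{4947}{3009} = \frac{2 + 2 \cdot 24}{2935} + \frac{4947}{3009} = \left(2 + 48\right) \frac{1}{2935} + 4947 \cdot \frac{1}{3009} = 50 \cdot \frac{1}{2935} + \frac{97}{59} = \frac{10}{587} + \frac{97}{59} = \frac{57529}{34633}$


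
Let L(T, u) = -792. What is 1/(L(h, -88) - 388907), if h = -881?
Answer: -1/389699 ≈ -2.5661e-6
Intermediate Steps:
1/(L(h, -88) - 388907) = 1/(-792 - 388907) = 1/(-389699) = -1/389699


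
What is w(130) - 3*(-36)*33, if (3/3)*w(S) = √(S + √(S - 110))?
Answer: 3564 + √(130 + 2*√5) ≈ 3575.6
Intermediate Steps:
w(S) = √(S + √(-110 + S)) (w(S) = √(S + √(S - 110)) = √(S + √(-110 + S)))
w(130) - 3*(-36)*33 = √(130 + √(-110 + 130)) - 3*(-36)*33 = √(130 + √20) + 108*33 = √(130 + 2*√5) + 3564 = 3564 + √(130 + 2*√5)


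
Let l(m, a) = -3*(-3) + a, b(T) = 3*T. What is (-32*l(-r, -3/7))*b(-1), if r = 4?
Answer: 5760/7 ≈ 822.86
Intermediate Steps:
l(m, a) = 9 + a
(-32*l(-r, -3/7))*b(-1) = (-32*(9 - 3/7))*(3*(-1)) = -32*(9 - 3*⅐)*(-3) = -32*(9 - 3/7)*(-3) = -32*60/7*(-3) = -1920/7*(-3) = 5760/7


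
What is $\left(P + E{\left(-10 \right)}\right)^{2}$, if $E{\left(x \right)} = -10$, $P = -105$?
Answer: $13225$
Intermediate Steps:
$\left(P + E{\left(-10 \right)}\right)^{2} = \left(-105 - 10\right)^{2} = \left(-115\right)^{2} = 13225$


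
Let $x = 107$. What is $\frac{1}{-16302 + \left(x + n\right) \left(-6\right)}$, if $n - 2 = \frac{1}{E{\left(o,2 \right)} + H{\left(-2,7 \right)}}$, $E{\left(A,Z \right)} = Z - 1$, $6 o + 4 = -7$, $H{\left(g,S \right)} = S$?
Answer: $- \frac{4}{67827} \approx -5.8974 \cdot 10^{-5}$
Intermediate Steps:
$o = - \frac{11}{6}$ ($o = - \frac{2}{3} + \frac{1}{6} \left(-7\right) = - \frac{2}{3} - \frac{7}{6} = - \frac{11}{6} \approx -1.8333$)
$E{\left(A,Z \right)} = -1 + Z$ ($E{\left(A,Z \right)} = Z - 1 = -1 + Z$)
$n = \frac{17}{8}$ ($n = 2 + \frac{1}{\left(-1 + 2\right) + 7} = 2 + \frac{1}{1 + 7} = 2 + \frac{1}{8} = \frac{17}{8} \approx 2.125$)
$\frac{1}{-16302 + \left(x + n\right) \left(-6\right)} = \frac{1}{-16302 + \left(107 + \frac{17}{8}\right) \left(-6\right)} = \frac{1}{-16302 + \frac{873}{8} \left(-6\right)} = \frac{1}{-16302 - \frac{2619}{4}} = \frac{1}{- \frac{67827}{4}} = - \frac{4}{67827}$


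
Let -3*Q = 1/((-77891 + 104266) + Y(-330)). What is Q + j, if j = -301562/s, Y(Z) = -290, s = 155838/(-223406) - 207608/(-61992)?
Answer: -77964683004802816/685481011155 ≈ -1.1374e+5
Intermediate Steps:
s = 2295010222/865586547 (s = 155838*(-1/223406) - 207608*(-1/61992) = -77919/111703 + 25951/7749 = 2295010222/865586547 ≈ 2.6514)
j = -996290115597/8759581 (j = -301562/2295010222/865586547 = -301562*865586547/2295010222 = -996290115597/8759581 ≈ -1.1374e+5)
Q = -1/78255 (Q = -1/(3*((-77891 + 104266) - 290)) = -1/(3*(26375 - 290)) = -⅓/26085 = -⅓*1/26085 = -1/78255 ≈ -1.2779e-5)
Q + j = -1/78255 - 996290115597/8759581 = -77964683004802816/685481011155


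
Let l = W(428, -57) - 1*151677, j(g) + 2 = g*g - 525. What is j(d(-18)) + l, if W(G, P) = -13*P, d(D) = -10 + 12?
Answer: -151459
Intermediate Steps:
d(D) = 2
j(g) = -527 + g**2 (j(g) = -2 + (g*g - 525) = -2 + (g**2 - 525) = -2 + (-525 + g**2) = -527 + g**2)
l = -150936 (l = -13*(-57) - 1*151677 = 741 - 151677 = -150936)
j(d(-18)) + l = (-527 + 2**2) - 150936 = (-527 + 4) - 150936 = -523 - 150936 = -151459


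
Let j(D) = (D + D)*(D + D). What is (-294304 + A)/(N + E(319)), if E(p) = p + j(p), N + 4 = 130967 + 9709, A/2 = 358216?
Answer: 422128/548035 ≈ 0.77026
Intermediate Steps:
j(D) = 4*D² (j(D) = (2*D)*(2*D) = 4*D²)
A = 716432 (A = 2*358216 = 716432)
N = 140672 (N = -4 + (130967 + 9709) = -4 + 140676 = 140672)
E(p) = p + 4*p²
(-294304 + A)/(N + E(319)) = (-294304 + 716432)/(140672 + 319*(1 + 4*319)) = 422128/(140672 + 319*(1 + 1276)) = 422128/(140672 + 319*1277) = 422128/(140672 + 407363) = 422128/548035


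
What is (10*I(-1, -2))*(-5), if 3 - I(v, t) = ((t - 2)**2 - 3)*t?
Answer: -1450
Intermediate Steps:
I(v, t) = 3 - t*(-3 + (-2 + t)**2) (I(v, t) = 3 - ((t - 2)**2 - 3)*t = 3 - ((-2 + t)**2 - 3)*t = 3 - (-3 + (-2 + t)**2)*t = 3 - t*(-3 + (-2 + t)**2))
(10*I(-1, -2))*(-5) = (10*(3 + 3*(-2) - 1*(-2)*(-2 - 2)**2))*(-5) = (10*(3 - 6 - 1*(-2)*(-4)**2))*(-5) = (10*(3 - 6 - 1*(-2)*16))*(-5) = (10*(3 - 6 + 32))*(-5) = (10*29)*(-5) = 290*(-5) = -1450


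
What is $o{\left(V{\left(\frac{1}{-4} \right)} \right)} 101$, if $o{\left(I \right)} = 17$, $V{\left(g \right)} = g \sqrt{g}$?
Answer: $1717$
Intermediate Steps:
$V{\left(g \right)} = g^{\frac{3}{2}}$
$o{\left(V{\left(\frac{1}{-4} \right)} \right)} 101 = 17 \cdot 101 = 1717$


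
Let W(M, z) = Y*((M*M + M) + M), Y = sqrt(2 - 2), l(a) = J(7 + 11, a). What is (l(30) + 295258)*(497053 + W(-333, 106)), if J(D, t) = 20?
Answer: 146768815734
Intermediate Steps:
l(a) = 20
Y = 0 (Y = sqrt(0) = 0)
W(M, z) = 0 (W(M, z) = 0*((M*M + M) + M) = 0*((M**2 + M) + M) = 0*((M + M**2) + M) = 0*(M**2 + 2*M) = 0)
(l(30) + 295258)*(497053 + W(-333, 106)) = (20 + 295258)*(497053 + 0) = 295278*497053 = 146768815734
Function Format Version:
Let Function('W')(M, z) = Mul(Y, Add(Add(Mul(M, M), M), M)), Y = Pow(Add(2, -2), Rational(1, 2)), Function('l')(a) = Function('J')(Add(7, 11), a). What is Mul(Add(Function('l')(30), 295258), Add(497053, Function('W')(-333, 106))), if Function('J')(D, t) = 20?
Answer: 146768815734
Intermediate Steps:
Function('l')(a) = 20
Y = 0 (Y = Pow(0, Rational(1, 2)) = 0)
Function('W')(M, z) = 0 (Function('W')(M, z) = Mul(0, Add(Add(Mul(M, M), M), M)) = Mul(0, Add(Add(Pow(M, 2), M), M)) = Mul(0, Add(Add(M, Pow(M, 2)), M)) = Mul(0, Add(Pow(M, 2), Mul(2, M))) = 0)
Mul(Add(Function('l')(30), 295258), Add(497053, Function('W')(-333, 106))) = Mul(Add(20, 295258), Add(497053, 0)) = Mul(295278, 497053) = 146768815734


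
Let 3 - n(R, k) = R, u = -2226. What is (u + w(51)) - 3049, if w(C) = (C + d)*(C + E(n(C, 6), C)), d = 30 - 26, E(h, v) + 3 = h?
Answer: -5275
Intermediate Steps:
n(R, k) = 3 - R
E(h, v) = -3 + h
d = 4
w(C) = 0 (w(C) = (C + 4)*(C + (-3 + (3 - C))) = (4 + C)*(C - C) = (4 + C)*0 = 0)
(u + w(51)) - 3049 = (-2226 + 0) - 3049 = -2226 - 3049 = -5275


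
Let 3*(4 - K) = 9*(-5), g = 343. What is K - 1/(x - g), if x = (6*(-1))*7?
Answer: 7316/385 ≈ 19.003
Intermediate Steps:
x = -42 (x = -6*7 = -42)
K = 19 (K = 4 - 3*(-5) = 4 - ⅓*(-45) = 4 + 15 = 19)
K - 1/(x - g) = 19 - 1/(-42 - 1*343) = 19 - 1/(-42 - 343) = 19 - 1/(-385) = 19 - 1*(-1/385) = 19 + 1/385 = 7316/385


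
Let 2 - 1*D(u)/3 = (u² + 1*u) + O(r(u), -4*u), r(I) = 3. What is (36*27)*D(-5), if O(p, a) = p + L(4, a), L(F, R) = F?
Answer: -72900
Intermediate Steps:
O(p, a) = 4 + p (O(p, a) = p + 4 = 4 + p)
D(u) = -15 - 3*u - 3*u² (D(u) = 6 - 3*((u² + 1*u) + (4 + 3)) = 6 - 3*((u² + u) + 7) = 6 - 3*((u + u²) + 7) = 6 - 3*(7 + u + u²) = 6 + (-21 - 3*u - 3*u²) = -15 - 3*u - 3*u²)
(36*27)*D(-5) = (36*27)*(-15 - 3*(-5) - 3*(-5)²) = 972*(-15 + 15 - 3*25) = 972*(-15 + 15 - 75) = 972*(-75) = -72900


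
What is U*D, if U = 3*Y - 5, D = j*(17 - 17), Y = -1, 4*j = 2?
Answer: 0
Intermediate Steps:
j = 1/2 (j = (1/4)*2 = 1/2 ≈ 0.50000)
D = 0 (D = (17 - 17)/2 = (1/2)*0 = 0)
U = -8 (U = 3*(-1) - 5 = -3 - 5 = -8)
U*D = -8*0 = 0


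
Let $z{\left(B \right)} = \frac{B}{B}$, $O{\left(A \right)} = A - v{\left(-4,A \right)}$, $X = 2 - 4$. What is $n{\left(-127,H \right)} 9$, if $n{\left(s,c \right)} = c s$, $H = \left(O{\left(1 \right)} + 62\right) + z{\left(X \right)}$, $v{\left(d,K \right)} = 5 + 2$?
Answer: $-65151$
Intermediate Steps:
$X = -2$ ($X = 2 - 4 = -2$)
$v{\left(d,K \right)} = 7$
$O{\left(A \right)} = -7 + A$ ($O{\left(A \right)} = A - 7 = -7 + A$)
$z{\left(B \right)} = 1$
$H = 57$ ($H = \left(\left(-7 + 1\right) + 62\right) + 1 = \left(-6 + 62\right) + 1 = 56 + 1 = 57$)
$n{\left(-127,H \right)} 9 = 57 \left(-127\right) 9 = \left(-7239\right) 9 = -65151$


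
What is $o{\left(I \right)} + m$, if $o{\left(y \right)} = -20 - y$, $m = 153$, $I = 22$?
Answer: $111$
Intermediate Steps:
$o{\left(I \right)} + m = \left(-20 - 22\right) + 153 = -42 + 153 = 111$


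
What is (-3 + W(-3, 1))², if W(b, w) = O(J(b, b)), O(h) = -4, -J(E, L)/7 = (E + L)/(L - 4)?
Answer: 49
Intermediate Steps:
J(E, L) = -7*(E + L)/(-4 + L) (J(E, L) = -7*(E + L)/(L - 4) = -7*(E + L)/(-4 + L))
W(b, w) = -4
(-3 + W(-3, 1))² = (-3 - 4)² = (-7)² = 49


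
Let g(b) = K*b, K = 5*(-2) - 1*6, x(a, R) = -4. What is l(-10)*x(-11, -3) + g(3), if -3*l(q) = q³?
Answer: -4144/3 ≈ -1381.3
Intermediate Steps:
K = -16 (K = -10 - 6 = -16)
l(q) = -q³/3
g(b) = -16*b
l(-10)*x(-11, -3) + g(3) = -⅓*(-10)³*(-4) - 16*3 = -⅓*(-1000)*(-4) - 48 = (1000/3)*(-4) - 48 = -4000/3 - 48 = -4144/3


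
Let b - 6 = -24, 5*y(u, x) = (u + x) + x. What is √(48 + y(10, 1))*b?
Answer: -108*√35/5 ≈ -127.79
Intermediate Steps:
y(u, x) = u/5 + 2*x/5 (y(u, x) = ((u + x) + x)/5 = (u + 2*x)/5 = u/5 + 2*x/5)
b = -18 (b = 6 - 24 = -18)
√(48 + y(10, 1))*b = √(48 + ((⅕)*10 + (⅖)*1))*(-18) = √(48 + (2 + ⅖))*(-18) = √(48 + 12/5)*(-18) = √(252/5)*(-18) = (6*√35/5)*(-18) = -108*√35/5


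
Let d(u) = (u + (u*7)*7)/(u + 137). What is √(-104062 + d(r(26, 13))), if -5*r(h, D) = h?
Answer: I*√45193006122/659 ≈ 322.59*I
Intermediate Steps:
r(h, D) = -h/5
d(u) = 50*u/(137 + u) (d(u) = (u + (7*u)*7)/(137 + u) = (u + 49*u)/(137 + u) = (50*u)/(137 + u) = 50*u/(137 + u))
√(-104062 + d(r(26, 13))) = √(-104062 + 50*(-⅕*26)/(137 - ⅕*26)) = √(-104062 + 50*(-26/5)/(137 - 26/5)) = √(-104062 + 50*(-26/5)/(659/5)) = √(-104062 + 50*(-26/5)*(5/659)) = √(-104062 - 1300/659) = √(-68578158/659) = I*√45193006122/659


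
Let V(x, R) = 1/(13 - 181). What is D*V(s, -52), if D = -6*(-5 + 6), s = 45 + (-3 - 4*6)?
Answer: 1/28 ≈ 0.035714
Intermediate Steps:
s = 18 (s = 45 + (-3 - 24) = 45 - 27 = 18)
V(x, R) = -1/168 (V(x, R) = 1/(-168) = -1/168)
D = -6 (D = -6*1 = -6)
D*V(s, -52) = -6*(-1/168) = 1/28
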